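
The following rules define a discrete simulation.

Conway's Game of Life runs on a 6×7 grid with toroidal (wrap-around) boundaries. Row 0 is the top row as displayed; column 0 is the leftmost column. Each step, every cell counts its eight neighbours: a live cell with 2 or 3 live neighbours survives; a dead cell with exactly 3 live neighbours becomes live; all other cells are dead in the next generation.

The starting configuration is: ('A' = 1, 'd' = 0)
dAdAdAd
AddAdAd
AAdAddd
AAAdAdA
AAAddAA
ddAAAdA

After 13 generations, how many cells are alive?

t=0: dAdAdAd
AddAdAd
AAdAddd
AAAdAdA
AAAddAA
ddAAAdA
t=1: AAdddAd
AddAddd
dddAdAd
ddddAdd
ddddddd
ddddddd
t=2: AAddddA
AAAdddd
dddAddd
ddddAdd
ddddddd
ddddddd
t=3: ddAdddA
ddAdddA
dAAAddd
ddddddd
ddddddd
Adddddd
t=4: AAddddA
Adddddd
dAAAddd
ddAdddd
ddddddd
ddddddd
t=5: AAddddA
ddddddA
dAAAddd
dAAAddd
ddddddd
Adddddd
t=6: dAddddA
ddddddA
AAdAddd
dAdAddd
dAAdddd
AAddddA
t=7: dAdddAA
dAAdddA
AAddddd
dddAddd
ddddddd
ddddddA
t=8: dAAddAA
ddAddAA
AAddddd
ddddddd
ddddddd
AddddAA
t=9: dAAdAdd
ddAddAd
AAddddA
ddddddd
ddddddA
AAdddAd
t=10: AdAAAAA
ddAAdAA
AAddddA
ddddddA
AdddddA
AAAddAA
t=11: ddddddd
ddddddd
dAAdddd
dAdddAd
ddddddd
ddAdddd
t=12: ddddddd
ddddddd
dAAdddd
dAAdddd
ddddddd
ddddddd
t=13: ddddddd
ddddddd
dAAdddd
dAAdddd
ddddddd
ddddddd

4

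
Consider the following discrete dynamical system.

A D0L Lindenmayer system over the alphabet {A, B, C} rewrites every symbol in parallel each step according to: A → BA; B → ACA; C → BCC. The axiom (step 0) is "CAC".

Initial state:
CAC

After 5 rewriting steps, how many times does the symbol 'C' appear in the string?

188

gen 0: CAC
gen 1: BCCBABCC
gen 2: ACABCCBCCACABAACABCCBCC
gen 3: BABCCBAACABCCBCCACABCCBCCBABCCBAACABABABCCBAACABCCBCCACABCCBCC
gen 4: ACABAACABCCBCCACABABABCCBAACABCCBCCACABCCBCCBABCCBAACABCCB…BCCACABABABCCBAACABCCBCCACABCCBCCBABCCBAACABCCBCCACABCCBCC  (len 169)
gen 5: BABCCBAACABABABCCBAACABCCBCCACABCCBCCBABCCBAACABAACABAACAB…BCCACABABABCCBAACABCCBCCACABCCBCCBABCCBAACABCCBCCACABCCBCC  (len 454)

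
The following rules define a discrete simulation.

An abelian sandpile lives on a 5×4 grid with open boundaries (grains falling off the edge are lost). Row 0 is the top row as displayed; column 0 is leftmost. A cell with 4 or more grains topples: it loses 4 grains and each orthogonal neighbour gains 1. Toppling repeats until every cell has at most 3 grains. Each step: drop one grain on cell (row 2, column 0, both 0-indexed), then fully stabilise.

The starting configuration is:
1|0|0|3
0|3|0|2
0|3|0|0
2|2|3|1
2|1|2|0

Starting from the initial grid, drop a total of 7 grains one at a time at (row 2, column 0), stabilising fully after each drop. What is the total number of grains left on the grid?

29

gen 0: 1|0|0|3
0|3|0|2
0|3|0|0
2|2|3|1
2|1|2|0
gen 1: 1|0|0|3
0|3|0|2
1|3|0|0
2|2|3|1
2|1|2|0
gen 2: 1|0|0|3
0|3|0|2
2|3|0|0
2|2|3|1
2|1|2|0
gen 3: 1|0|0|3
0|3|0|2
3|3|0|0
2|2|3|1
2|1|2|0
gen 4: 1|1|0|3
2|0|1|2
1|1|1|0
3|3|3|1
2|1|2|0
gen 5: 1|1|0|3
2|0|1|2
2|1|1|0
3|3|3|1
2|1|2|0
gen 6: 1|1|0|3
2|0|1|2
3|1|1|0
3|3|3|1
2|1|2|0
gen 7: 1|1|0|3
3|0|1|2
1|3|2|0
1|1|0|2
3|2|3|0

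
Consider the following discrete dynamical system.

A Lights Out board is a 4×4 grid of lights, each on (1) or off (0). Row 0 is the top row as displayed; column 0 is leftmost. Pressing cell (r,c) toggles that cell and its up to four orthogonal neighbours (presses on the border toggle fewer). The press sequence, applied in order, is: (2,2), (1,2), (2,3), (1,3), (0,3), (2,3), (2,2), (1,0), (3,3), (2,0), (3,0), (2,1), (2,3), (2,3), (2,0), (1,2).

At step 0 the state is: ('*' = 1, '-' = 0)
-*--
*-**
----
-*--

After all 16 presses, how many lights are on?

gen 0: -*--
*-**
----
-*--
gen 1: -*--
*--*
-***
-**-
gen 2: -**-
***-
-*-*
-**-
gen 3: -**-
****
-**-
-***
gen 4: -***
**--
-***
-***
gen 5: -*--
**-*
-***
-***
gen 6: -*--
**--
-*--
-**-
gen 7: -*--
***-
--**
-*--
gen 8: **--
--*-
*-**
-*--
gen 9: **--
--*-
*-*-
-***
gen 10: **--
*-*-
-**-
****
gen 11: **--
*-*-
***-
--**
gen 12: **--
***-
----
-***
gen 13: **--
****
--**
-**-
gen 14: **--
***-
----
-***
gen 15: **--
-**-
**--
****
gen 16: ***-
---*
***-
****

11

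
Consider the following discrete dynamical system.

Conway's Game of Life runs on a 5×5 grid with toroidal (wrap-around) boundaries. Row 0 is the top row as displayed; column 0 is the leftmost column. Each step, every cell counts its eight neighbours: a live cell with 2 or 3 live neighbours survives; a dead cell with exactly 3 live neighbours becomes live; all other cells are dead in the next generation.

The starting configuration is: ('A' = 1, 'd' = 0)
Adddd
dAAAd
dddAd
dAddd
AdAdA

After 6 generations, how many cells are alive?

6

[0] Adddd
dAAAd
dddAd
dAddd
AdAdA
[1] Adddd
dAAAA
dAdAd
AAAAA
AdddA
[2] ddAdd
dAdAA
ddddd
ddddd
ddAdd
[3] dAAdd
ddAAd
ddddd
ddddd
ddddd
[4] dAAAd
dAAAd
ddddd
ddddd
ddddd
[5] dAdAd
dAdAd
ddAdd
ddddd
ddAdd
[6] dAdAd
dAdAd
ddAdd
ddddd
ddAdd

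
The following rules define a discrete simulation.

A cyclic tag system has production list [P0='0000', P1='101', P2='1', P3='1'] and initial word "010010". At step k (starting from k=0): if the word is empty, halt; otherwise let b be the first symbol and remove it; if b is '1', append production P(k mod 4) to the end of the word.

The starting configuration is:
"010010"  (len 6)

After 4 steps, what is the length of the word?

5

t=0: "010010"  (len 6)
t=1: "10010"  (len 5)
t=2: "0010101"  (len 7)
t=3: "010101"  (len 6)
t=4: "10101"  (len 5)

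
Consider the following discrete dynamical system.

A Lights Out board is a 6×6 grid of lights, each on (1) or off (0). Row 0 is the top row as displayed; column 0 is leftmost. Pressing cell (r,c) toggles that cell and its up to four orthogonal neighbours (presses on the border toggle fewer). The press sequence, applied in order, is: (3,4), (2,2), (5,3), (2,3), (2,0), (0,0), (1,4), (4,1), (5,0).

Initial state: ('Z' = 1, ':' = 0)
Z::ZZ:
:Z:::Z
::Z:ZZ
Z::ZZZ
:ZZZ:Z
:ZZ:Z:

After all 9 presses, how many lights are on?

step 0: Z::ZZ:
:Z:::Z
::Z:ZZ
Z::ZZZ
:ZZZ:Z
:ZZ:Z:
step 1: Z::ZZ:
:Z:::Z
::Z::Z
Z:::::
:ZZZZZ
:ZZ:Z:
step 2: Z::ZZ:
:ZZ::Z
:Z:Z:Z
Z:Z:::
:ZZZZZ
:ZZ:Z:
step 3: Z::ZZ:
:ZZ::Z
:Z:Z:Z
Z:Z:::
:ZZ:ZZ
:Z:Z::
step 4: Z::ZZ:
:ZZZ:Z
:ZZ:ZZ
Z:ZZ::
:ZZ:ZZ
:Z:Z::
step 5: Z::ZZ:
ZZZZ:Z
Z:Z:ZZ
::ZZ::
:ZZ:ZZ
:Z:Z::
step 6: :Z:ZZ:
:ZZZ:Z
Z:Z:ZZ
::ZZ::
:ZZ:ZZ
:Z:Z::
step 7: :Z:Z::
:ZZ:Z:
Z:Z::Z
::ZZ::
:ZZ:ZZ
:Z:Z::
step 8: :Z:Z::
:ZZ:Z:
Z:Z::Z
:ZZZ::
Z:::ZZ
:::Z::
step 9: :Z:Z::
:ZZ:Z:
Z:Z::Z
:ZZZ::
::::ZZ
ZZ:Z::

16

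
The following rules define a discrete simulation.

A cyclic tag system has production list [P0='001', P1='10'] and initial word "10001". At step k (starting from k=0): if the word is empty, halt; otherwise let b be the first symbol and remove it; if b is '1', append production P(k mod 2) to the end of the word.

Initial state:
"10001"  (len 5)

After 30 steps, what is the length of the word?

6

0) "10001"  (len 5)
1) "0001001"  (len 7)
2) "001001"  (len 6)
3) "01001"  (len 5)
4) "1001"  (len 4)
5) "001001"  (len 6)
6) "01001"  (len 5)
7) "1001"  (len 4)
8) "00110"  (len 5)
9) "0110"  (len 4)
10) "110"  (len 3)
11) "10001"  (len 5)
12) "000110"  (len 6)
13) "00110"  (len 5)
14) "0110"  (len 4)
15) "110"  (len 3)
16) "1010"  (len 4)
17) "010001"  (len 6)
18) "10001"  (len 5)
19) "0001001"  (len 7)
20) "001001"  (len 6)
21) "01001"  (len 5)
22) "1001"  (len 4)
23) "001001"  (len 6)
24) "01001"  (len 5)
25) "1001"  (len 4)
26) "00110"  (len 5)
27) "0110"  (len 4)
28) "110"  (len 3)
29) "10001"  (len 5)
30) "000110"  (len 6)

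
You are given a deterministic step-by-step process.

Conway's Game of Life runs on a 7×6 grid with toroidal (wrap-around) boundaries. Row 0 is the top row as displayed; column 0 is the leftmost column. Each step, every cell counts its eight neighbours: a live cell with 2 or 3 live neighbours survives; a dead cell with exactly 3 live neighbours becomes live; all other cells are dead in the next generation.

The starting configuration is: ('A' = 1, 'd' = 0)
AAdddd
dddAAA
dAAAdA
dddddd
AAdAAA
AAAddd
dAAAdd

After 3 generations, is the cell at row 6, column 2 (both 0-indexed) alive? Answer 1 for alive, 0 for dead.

0

k=0  AAdddd
dddAAA
dAAAdA
dddddd
AAdAAA
AAAddd
dAAAdd
k=1  AAdddA
dddAdA
AdAAdA
dddddd
dddAAA
dddddd
dddAdd
k=2  AdAddA
dddAdd
AdAAdA
AdAddd
ddddAd
dddAdd
Addddd
k=3  AAdddA
dddAdd
AdAAAA
AdAdAd
dddAdd
dddddd
AAdddA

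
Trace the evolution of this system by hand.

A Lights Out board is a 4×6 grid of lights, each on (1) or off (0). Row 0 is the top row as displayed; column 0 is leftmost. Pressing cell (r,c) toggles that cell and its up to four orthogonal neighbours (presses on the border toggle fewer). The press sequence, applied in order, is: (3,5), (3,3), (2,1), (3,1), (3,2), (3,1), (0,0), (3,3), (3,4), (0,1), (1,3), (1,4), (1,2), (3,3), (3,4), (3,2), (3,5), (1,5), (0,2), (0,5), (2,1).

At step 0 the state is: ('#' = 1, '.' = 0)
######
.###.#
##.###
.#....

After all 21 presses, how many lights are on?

k=0  ######
.###.#
##.###
.#....
k=1  ######
.###.#
##.##.
.#..##
k=2  ######
.###.#
##..#.
.###.#
k=3  ######
..##.#
..#.#.
..##.#
k=4  ######
..##.#
.##.#.
##.#.#
k=5  ######
..##.#
.#..#.
#.#..#
k=6  ######
..##.#
....#.
.#...#
k=7  ..####
#.##.#
....#.
.#...#
k=8  ..####
#.##.#
...##.
.#####
k=9  ..####
#.##.#
...#..
.##...
k=10  ##.###
####.#
...#..
.##...
k=11  ##..##
##..##
......
.##...
k=12  ##...#
##.#..
....#.
.##...
k=13  ###..#
#.#...
..#.#.
.##...
k=14  ###..#
#.#...
..###.
.#.##.
k=15  ###..#
#.#...
..##..
.#...#
k=16  ###..#
#.#...
...#..
..##.#
k=17  ###..#
#.#...
...#.#
..###.
k=18  ###...
#.#.##
...#..
..###.
k=19  #..#..
#...##
...#..
..###.
k=20  #..###
#...#.
...#..
..###.
k=21  #..###
##..#.
####..
.####.

15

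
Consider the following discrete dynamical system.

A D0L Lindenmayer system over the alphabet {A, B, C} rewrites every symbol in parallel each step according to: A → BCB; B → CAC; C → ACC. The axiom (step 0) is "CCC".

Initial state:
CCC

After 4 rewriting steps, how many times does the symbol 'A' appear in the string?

k=0  CCC
k=1  ACCACCACC
k=2  BCBACCACCBCBACCACCBCBACCACC
k=3  CACACCCACBCBACCACCBCBACCACCCACACCCACBCBACCACCBCBACCACCCACACCCACBCBACCACCBCBACCACC
k=4  ACCBCBACCBCBACCACCACCBCBACCCACACCCACBCBACCACCBCBACCACCCACA…BACCCACACCCACBCBACCACCBCBACCACCCACACCCACBCBACCACCBCBACCACC  (len 243)

60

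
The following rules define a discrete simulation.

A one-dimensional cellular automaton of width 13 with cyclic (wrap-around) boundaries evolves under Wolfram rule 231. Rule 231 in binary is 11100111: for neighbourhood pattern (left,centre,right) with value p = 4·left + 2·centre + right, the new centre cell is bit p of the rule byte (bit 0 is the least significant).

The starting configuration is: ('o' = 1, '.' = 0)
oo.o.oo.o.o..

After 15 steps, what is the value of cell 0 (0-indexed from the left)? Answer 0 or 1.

1

k=0  oo.o.oo.o.o..
k=1  .oooo.ooooo.o
k=2  o.oooo.oooooo
k=3  oo.oooo.ooooo
k=4  ooo.oooo.oooo
k=5  oooo.oooo.ooo
k=6  ooooo.oooo.oo
k=7  oooooo.oooo.o
k=8  ooooooo.oooo.
k=9  .ooooooo.oooo
k=10  o.ooooooo.ooo
k=11  oo.ooooooo.oo
k=12  ooo.ooooooo.o
k=13  oooo.ooooooo.
k=14  .oooo.ooooooo
k=15  o.oooo.oooooo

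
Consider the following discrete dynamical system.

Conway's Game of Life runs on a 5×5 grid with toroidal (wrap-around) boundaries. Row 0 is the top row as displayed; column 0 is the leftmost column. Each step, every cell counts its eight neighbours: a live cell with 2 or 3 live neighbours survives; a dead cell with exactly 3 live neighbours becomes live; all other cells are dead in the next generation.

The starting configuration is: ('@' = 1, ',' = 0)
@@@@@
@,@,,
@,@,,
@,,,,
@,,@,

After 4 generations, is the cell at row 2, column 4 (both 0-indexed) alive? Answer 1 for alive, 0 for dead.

1

step 0: @@@@@
@,@,,
@,@,,
@,,,,
@,,@,
step 1: ,,,,,
,,,,,
@,,,@
@,,,,
,,,@,
step 2: ,,,,,
,,,,,
@,,,@
@,,,,
,,,,,
step 3: ,,,,,
,,,,,
@,,,@
@,,,@
,,,,,
step 4: ,,,,,
,,,,,
@,,,@
@,,,@
,,,,,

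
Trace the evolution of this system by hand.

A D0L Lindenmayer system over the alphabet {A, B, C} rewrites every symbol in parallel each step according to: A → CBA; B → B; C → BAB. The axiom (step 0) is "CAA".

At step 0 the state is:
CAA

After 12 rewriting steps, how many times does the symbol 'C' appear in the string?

377

k=0  CAA
k=1  BABCBACBA
k=2  BCBABBABBCBABABBCBA
k=3  BBABBCBABBCBABBBABBCBABCBABBBABBCBA
k=4  BBCBABBBABBCBABBBABBCBABBBCBABBBABBCBABBABBCBABBBCBABBBABBCBA
k=5  BBBABBCBABBBCBABBBABBCBABBBCBABBBABBCBABBBBABBCBABBBCBABBBABBCBABBCBABBBABBCBABBBBABBCBABBBCBABBBABBCBA
k=6  BBBCBABBBABBCBABBBBABBCBABBBCBABBBABBCBABBBBABBCBABBBCBABB…BABBBCBABBBABBCBABBBBCBABBBABBCBABBBBABBCBABBBCBABBBABBCBA  (len 171)
k=7  BBBBABBCBABBBCBABBBABBCBABBBBCBABBBABBCBABBBBABBCBABBBCBAB…BABBBCBABBBABBCBABBBBCBABBBABBCBABBBBABBCBABBBCBABBBABBCBA  (len 281)
k=8  BBBBCBABBBABBCBABBBBABBCBABBBCBABBBABBCBABBBBBABBCBABBBCBA…BABBBCBABBBABBCBABBBBCBABBBABBCBABBBBABBCBABBBCBABBBABBCBA  (len 459)
k=9  BBBBBABBCBABBBCBABBBABBCBABBBBCBABBBABBCBABBBBABBCBABBBCBA…BABBBCBABBBABBCBABBBBCBABBBABBCBABBBBABBCBABBBCBABBBABBCBA  (len 747)
k=10  BBBBBCBABBBABBCBABBBBABBCBABBBCBABBBABBCBABBBBBABBCBABBBCB…BABBBCBABBBABBCBABBBBCBABBBABBCBABBBBABBCBABBBCBABBBABBCBA  (len 1213)
k=11  BBBBBBABBCBABBBCBABBBABBCBABBBBCBABBBABBCBABBBBABBCBABBBCB…BABBBCBABBBABBCBABBBBCBABBBABBCBABBBBABBCBABBBCBABBBABBCBA  (len 1967)
k=12  BBBBBBCBABBBABBCBABBBBABBCBABBBCBABBBABBCBABBBBBABBCBABBBC…BABBBCBABBBABBCBABBBBCBABBBABBCBABBBBABBCBABBBCBABBBABBCBA  (len 3187)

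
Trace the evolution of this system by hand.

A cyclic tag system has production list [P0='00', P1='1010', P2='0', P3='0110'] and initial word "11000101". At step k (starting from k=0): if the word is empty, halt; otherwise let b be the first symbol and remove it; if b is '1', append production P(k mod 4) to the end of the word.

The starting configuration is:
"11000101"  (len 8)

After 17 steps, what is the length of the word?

11

k=0  "11000101"  (len 8)
k=1  "100010100"  (len 9)
k=2  "000101001010"  (len 12)
k=3  "00101001010"  (len 11)
k=4  "0101001010"  (len 10)
k=5  "101001010"  (len 9)
k=6  "010010101010"  (len 12)
k=7  "10010101010"  (len 11)
k=8  "00101010100110"  (len 14)
k=9  "0101010100110"  (len 13)
k=10  "101010100110"  (len 12)
k=11  "010101001100"  (len 12)
k=12  "10101001100"  (len 11)
k=13  "010100110000"  (len 12)
k=14  "10100110000"  (len 11)
k=15  "01001100000"  (len 11)
k=16  "1001100000"  (len 10)
k=17  "00110000000"  (len 11)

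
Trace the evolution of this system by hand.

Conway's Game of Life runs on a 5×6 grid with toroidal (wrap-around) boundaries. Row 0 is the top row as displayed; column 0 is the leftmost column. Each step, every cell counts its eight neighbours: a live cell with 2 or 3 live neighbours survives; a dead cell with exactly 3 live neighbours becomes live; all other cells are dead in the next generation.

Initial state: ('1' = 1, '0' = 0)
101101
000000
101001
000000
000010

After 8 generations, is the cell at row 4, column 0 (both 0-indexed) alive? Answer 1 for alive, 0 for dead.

0

0) 101101
000000
101001
000000
000010
1) 000111
001110
000000
000001
000111
2) 000000
001001
000110
000001
100100
3) 000000
000110
000111
000101
000000
4) 000000
000101
001001
000101
000000
5) 000000
000010
101101
000010
000000
6) 000000
000111
000101
000111
000000
7) 000010
000101
101000
000101
000010
8) 000111
000111
101101
000111
000111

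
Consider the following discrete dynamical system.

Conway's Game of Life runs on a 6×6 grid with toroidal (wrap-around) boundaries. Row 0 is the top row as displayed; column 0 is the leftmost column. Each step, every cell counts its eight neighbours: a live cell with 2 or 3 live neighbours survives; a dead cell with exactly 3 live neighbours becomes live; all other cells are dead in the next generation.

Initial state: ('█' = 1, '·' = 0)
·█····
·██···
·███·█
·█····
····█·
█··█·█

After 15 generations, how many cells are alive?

gen 0: ·█····
·██···
·███·█
·█····
····█·
█··█·█
gen 1: ·█····
···█··
···█··
██·██·
█···██
█···██
gen 2: █···██
··█···
···█··
████··
······
·█··█·
gen 3: ██·███
···███
···█··
·███··
█··█··
█···█·
gen 4: ·██···
······
······
·█·██·
█··███
··█···
gen 5: ·██···
······
······
█·██··
██···█
█·█·██
gen 6: ████·█
······
······
█·█··█
······
··███·
gen 7: ██···█
███···
······
······
·██·██
█···██
gen 8: ··█·█·
··█··█
·█····
······
·█·██·
··██··
gen 9: ·██·█·
·███··
······
··█···
···██·
·█····
gen 10: █·····
·█·█··
·█·█··
···█··
··██··
·█··█·
gen 11: ███···
██····
···██·
···██·
··███·
·███··
gen 12: ···█··
█··█·█
··████
·····█
·█····
█···█·
gen 13: █··█··
█····█
··██··
█·██·█
█····█
······
gen 14: █····█
██████
··██··
█·██·█
██··██
█····█
gen 15: ··██··
······
······
······
··██··
······

4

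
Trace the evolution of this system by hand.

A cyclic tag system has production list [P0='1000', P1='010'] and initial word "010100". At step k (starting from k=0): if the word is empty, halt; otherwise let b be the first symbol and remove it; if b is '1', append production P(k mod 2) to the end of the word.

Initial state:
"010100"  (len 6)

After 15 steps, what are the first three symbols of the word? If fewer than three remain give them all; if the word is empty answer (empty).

100

gen 0: "010100"  (len 6)
gen 1: "10100"  (len 5)
gen 2: "0100010"  (len 7)
gen 3: "100010"  (len 6)
gen 4: "00010010"  (len 8)
gen 5: "0010010"  (len 7)
gen 6: "010010"  (len 6)
gen 7: "10010"  (len 5)
gen 8: "0010010"  (len 7)
gen 9: "010010"  (len 6)
gen 10: "10010"  (len 5)
gen 11: "00101000"  (len 8)
gen 12: "0101000"  (len 7)
gen 13: "101000"  (len 6)
gen 14: "01000010"  (len 8)
gen 15: "1000010"  (len 7)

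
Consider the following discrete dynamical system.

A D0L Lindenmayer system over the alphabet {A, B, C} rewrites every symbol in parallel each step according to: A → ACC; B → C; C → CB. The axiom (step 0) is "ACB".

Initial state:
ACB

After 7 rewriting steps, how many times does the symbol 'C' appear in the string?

100

gen 0: ACB
gen 1: ACCCBC
gen 2: ACCCBCBCBCCB
gen 3: ACCCBCBCBCCBCCBCCBCBC
gen 4: ACCCBCBCBCCBCCBCCBCBCCBCBCCBCBCCBCCB
gen 5: ACCCBCBCBCCBCCBCCBCBCCBCBCCBCBCCBCCBCBCCBCCBCBCCBCCBCBCCBCBC
gen 6: ACCCBCBCBCCBCCBCCBCBCCBCBCCBCBCCBCCBCBCCBCCBCBCCBCCBCBCCBCBCCBCCBCBCCBCBCCBCCBCBCCBCBCCBCCBCBCCBCCB
gen 7: ACCCBCBCBCCBCCBCCBCBCCBCBCCBCBCCBCCBCBCCBCCBCBCCBCCBCBCCBC…CBCCBCCBCBCCBCCBCBCCBCBCCBCCBCBCCBCCBCBCCBCBCCBCCBCBCCBCBC  (len 162)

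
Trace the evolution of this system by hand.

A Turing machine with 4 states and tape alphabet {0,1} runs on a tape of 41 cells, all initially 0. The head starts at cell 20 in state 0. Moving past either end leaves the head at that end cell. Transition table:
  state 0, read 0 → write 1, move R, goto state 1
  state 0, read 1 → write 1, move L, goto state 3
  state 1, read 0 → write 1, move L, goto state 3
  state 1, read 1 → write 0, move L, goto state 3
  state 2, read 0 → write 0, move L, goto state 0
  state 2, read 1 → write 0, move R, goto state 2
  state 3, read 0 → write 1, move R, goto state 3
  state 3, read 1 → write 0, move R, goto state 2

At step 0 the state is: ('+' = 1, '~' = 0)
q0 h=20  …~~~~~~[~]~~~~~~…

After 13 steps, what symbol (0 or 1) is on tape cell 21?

gen 0: q0 h=20  …~~~~~~[~]~~~~~~…
gen 1: q1 h=21  …~~~~~+[~]~~~~~~…
gen 2: q3 h=20  …~~~~~~[+]+~~~~~…
gen 3: q2 h=21  …~~~~~~[+]~~~~~~…
gen 4: q2 h=22  …~~~~~~[~]~~~~~~…
gen 5: q0 h=21  …~~~~~~[~]~~~~~~…
gen 6: q1 h=22  …~~~~~+[~]~~~~~~…
gen 7: q3 h=21  …~~~~~~[+]+~~~~~…
gen 8: q2 h=22  …~~~~~~[+]~~~~~~…
gen 9: q2 h=23  …~~~~~~[~]~~~~~~…
gen 10: q0 h=22  …~~~~~~[~]~~~~~~…
gen 11: q1 h=23  …~~~~~+[~]~~~~~~…
gen 12: q3 h=22  …~~~~~~[+]+~~~~~…
gen 13: q2 h=23  …~~~~~~[+]~~~~~~…

0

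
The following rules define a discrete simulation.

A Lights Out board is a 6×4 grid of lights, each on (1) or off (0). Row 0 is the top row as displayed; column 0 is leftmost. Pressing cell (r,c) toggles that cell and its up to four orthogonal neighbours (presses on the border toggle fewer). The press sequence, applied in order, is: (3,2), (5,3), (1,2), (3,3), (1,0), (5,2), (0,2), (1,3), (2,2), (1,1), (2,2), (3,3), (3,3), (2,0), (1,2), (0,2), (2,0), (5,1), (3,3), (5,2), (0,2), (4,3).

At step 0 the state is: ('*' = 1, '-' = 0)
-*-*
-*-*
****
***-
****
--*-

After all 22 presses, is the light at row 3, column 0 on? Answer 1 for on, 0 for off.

1

[0] -*-*
-*-*
****
***-
****
--*-
[1] -*-*
-*-*
**-*
*--*
**-*
--*-
[2] -*-*
-*-*
**-*
*--*
**--
---*
[3] -***
--*-
****
*--*
**--
---*
[4] -***
--*-
***-
*-*-
**-*
---*
[5] ****
***-
-**-
*-*-
**-*
---*
[6] ****
***-
-**-
*-*-
****
-**-
[7] *---
**--
-**-
*-*-
****
-**-
[8] *--*
****
-***
*-*-
****
-**-
[9] *--*
**-*
----
*---
****
-**-
[10] **-*
--**
-*--
*---
****
-**-
[11] **-*
---*
--**
*-*-
****
-**-
[12] **-*
---*
--*-
*--*
***-
-**-
[13] **-*
---*
--**
*-*-
****
-**-
[14] **-*
*--*
****
--*-
****
-**-
[15] ****
***-
**-*
--*-
****
-**-
[16] *---
**--
**-*
--*-
****
-**-
[17] *---
-*--
---*
*-*-
****
-**-
[18] *---
-*--
---*
*-*-
*-**
*---
[19] *---
-*--
----
*--*
*-*-
*---
[20] *---
-*--
----
*--*
*---
****
[21] ****
-**-
----
*--*
*---
****
[22] ****
-**-
----
*---
*-**
***-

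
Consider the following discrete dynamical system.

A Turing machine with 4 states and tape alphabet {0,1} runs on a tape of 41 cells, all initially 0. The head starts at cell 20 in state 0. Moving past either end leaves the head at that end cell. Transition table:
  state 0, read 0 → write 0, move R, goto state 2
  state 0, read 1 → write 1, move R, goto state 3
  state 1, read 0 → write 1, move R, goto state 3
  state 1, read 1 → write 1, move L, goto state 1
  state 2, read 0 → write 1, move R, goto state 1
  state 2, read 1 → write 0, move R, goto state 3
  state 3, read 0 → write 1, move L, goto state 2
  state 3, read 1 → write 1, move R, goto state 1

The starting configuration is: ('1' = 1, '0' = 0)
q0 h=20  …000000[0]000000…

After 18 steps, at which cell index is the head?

30

0) q0 h=20  …000000[0]000000…
1) q2 h=21  …000000[0]000000…
2) q1 h=22  …000001[0]000000…
3) q3 h=23  …000011[0]000000…
4) q2 h=22  …000001[1]100000…
5) q3 h=23  …000010[1]000000…
6) q1 h=24  …000101[0]000000…
7) q3 h=25  …001011[0]000000…
8) q2 h=24  …000101[1]100000…
9) q3 h=25  …001010[1]000000…
10) q1 h=26  …010101[0]000000…
11) q3 h=27  …101011[0]000000…
12) q2 h=26  …010101[1]100000…
13) q3 h=27  …101010[1]000000…
14) q1 h=28  …010101[0]000000…
15) q3 h=29  …101011[0]000000…
16) q2 h=28  …010101[1]100000…
17) q3 h=29  …101010[1]000000…
18) q1 h=30  …010101[0]000000…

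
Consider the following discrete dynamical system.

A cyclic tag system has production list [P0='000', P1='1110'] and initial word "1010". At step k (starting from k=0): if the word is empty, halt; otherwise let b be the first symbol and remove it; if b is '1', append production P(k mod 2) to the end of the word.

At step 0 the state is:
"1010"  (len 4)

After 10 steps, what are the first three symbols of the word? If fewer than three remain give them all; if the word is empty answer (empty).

(empty)

step 0: "1010"  (len 4)
step 1: "010000"  (len 6)
step 2: "10000"  (len 5)
step 3: "0000000"  (len 7)
step 4: "000000"  (len 6)
step 5: "00000"  (len 5)
step 6: "0000"  (len 4)
step 7: "000"  (len 3)
step 8: "00"  (len 2)
step 9: "0"  (len 1)
step 10: (halted — word empty)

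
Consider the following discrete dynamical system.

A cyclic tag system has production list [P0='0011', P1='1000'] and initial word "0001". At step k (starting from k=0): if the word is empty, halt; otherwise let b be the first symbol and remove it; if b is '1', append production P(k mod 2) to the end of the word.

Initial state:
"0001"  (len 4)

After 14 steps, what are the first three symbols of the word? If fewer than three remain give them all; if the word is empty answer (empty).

0) "0001"  (len 4)
1) "001"  (len 3)
2) "01"  (len 2)
3) "1"  (len 1)
4) "1000"  (len 4)
5) "0000011"  (len 7)
6) "000011"  (len 6)
7) "00011"  (len 5)
8) "0011"  (len 4)
9) "011"  (len 3)
10) "11"  (len 2)
11) "10011"  (len 5)
12) "00111000"  (len 8)
13) "0111000"  (len 7)
14) "111000"  (len 6)

111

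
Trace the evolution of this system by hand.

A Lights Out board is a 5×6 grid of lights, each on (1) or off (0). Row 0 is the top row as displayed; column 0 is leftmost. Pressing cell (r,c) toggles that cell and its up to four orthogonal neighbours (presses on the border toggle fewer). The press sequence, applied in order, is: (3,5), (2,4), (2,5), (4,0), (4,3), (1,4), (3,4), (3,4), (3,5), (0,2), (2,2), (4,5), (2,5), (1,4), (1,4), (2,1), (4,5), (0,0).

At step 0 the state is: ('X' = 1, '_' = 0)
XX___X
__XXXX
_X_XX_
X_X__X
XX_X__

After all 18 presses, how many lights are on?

step 0: XX___X
__XXXX
_X_XX_
X_X__X
XX_X__
step 1: XX___X
__XXXX
_X_XXX
X_X_X_
XX_X_X
step 2: XX___X
__XX_X
_X____
X_X___
XX_X_X
step 3: XX___X
__XX__
_X__XX
X_X__X
XX_X_X
step 4: XX___X
__XX__
_X__XX
__X__X
___X_X
step 5: XX___X
__XX__
_X__XX
__XX_X
__X_XX
step 6: XX__XX
__X_XX
_X___X
__XX_X
__X_XX
step 7: XX__XX
__X_XX
_X__XX
__X_X_
__X__X
step 8: XX__XX
__X_XX
_X___X
__XX_X
__X_XX
step 9: XX__XX
__X_XX
_X____
__XXX_
__X_X_
step 10: X_XXXX
____XX
_X____
__XXX_
__X_X_
step 11: X_XXXX
__X_XX
__XX__
___XX_
__X_X_
step 12: X_XXXX
__X_XX
__XX__
___XXX
__X__X
step 13: X_XXXX
__X_X_
__XXXX
___XX_
__X__X
step 14: X_XX_X
__XX_X
__XX_X
___XX_
__X__X
step 15: X_XXXX
__X_X_
__XXXX
___XX_
__X__X
step 16: X_XXXX
_XX_X_
XX_XXX
_X_XX_
__X__X
step 17: X_XXXX
_XX_X_
XX_XXX
_X_XXX
__X_X_
step 18: _XXXXX
XXX_X_
XX_XXX
_X_XXX
__X_X_

20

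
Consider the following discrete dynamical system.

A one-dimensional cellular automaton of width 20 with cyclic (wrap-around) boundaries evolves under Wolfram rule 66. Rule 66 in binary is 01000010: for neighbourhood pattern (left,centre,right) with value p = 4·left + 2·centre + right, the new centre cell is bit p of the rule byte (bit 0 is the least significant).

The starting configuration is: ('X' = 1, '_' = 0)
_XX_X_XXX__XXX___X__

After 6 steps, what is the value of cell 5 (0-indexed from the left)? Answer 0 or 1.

0

step 0: _XX_X_XXX__XXX___X__
step 1: X_X_____X_X__X__X___
step 2: _______X____X__X___X
step 3: ______X____X__X___X_
step 4: _____X____X__X___X__
step 5: ____X____X__X___X___
step 6: ___X____X__X___X____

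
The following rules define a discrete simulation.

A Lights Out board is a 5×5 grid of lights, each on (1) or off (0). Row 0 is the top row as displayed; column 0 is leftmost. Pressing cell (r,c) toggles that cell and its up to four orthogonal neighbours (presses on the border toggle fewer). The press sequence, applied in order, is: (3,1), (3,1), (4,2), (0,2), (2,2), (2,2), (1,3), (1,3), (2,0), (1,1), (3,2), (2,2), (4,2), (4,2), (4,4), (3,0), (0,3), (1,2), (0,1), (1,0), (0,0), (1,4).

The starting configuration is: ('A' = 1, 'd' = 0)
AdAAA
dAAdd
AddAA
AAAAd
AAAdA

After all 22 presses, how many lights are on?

k=0  AdAAA
dAAdd
AddAA
AAAAd
AAAdA
k=1  AdAAA
dAAdd
AAdAA
dddAd
AdAdA
k=2  AdAAA
dAAdd
AddAA
AAAAd
AAAdA
k=3  AdAAA
dAAdd
AddAA
AAdAd
AddAA
k=4  AAddA
dAddd
AddAA
AAdAd
AddAA
k=5  AAddA
dAAdd
AAAdA
AAAAd
AddAA
k=6  AAddA
dAddd
AddAA
AAdAd
AddAA
k=7  AAdAA
dAAAA
AdddA
AAdAd
AddAA
k=8  AAddA
dAddd
AddAA
AAdAd
AddAA
k=9  AAddA
AAddd
dAdAA
dAdAd
AddAA
k=10  AdddA
ddAdd
dddAA
dAdAd
AddAA
k=11  AdddA
ddAdd
ddAAA
ddAdd
AdAAA
k=12  AdddA
ddddd
dAddA
ddddd
AdAAA
k=13  AdddA
ddddd
dAddA
ddAdd
AAddA
k=14  AdddA
ddddd
dAddA
ddddd
AdAAA
k=15  AdddA
ddddd
dAddA
ddddA
AdAdd
k=16  AdddA
ddddd
AAddA
AAddA
ddAdd
k=17  AdAAd
dddAd
AAddA
AAddA
ddAdd
k=18  AddAd
dAAdd
AAAdA
AAddA
ddAdd
k=19  dAAAd
ddAdd
AAAdA
AAddA
ddAdd
k=20  AAAAd
AAAdd
dAAdA
AAddA
ddAdd
k=21  ddAAd
dAAdd
dAAdA
AAddA
ddAdd
k=22  ddAAA
dAAAA
dAAdd
AAddA
ddAdd

13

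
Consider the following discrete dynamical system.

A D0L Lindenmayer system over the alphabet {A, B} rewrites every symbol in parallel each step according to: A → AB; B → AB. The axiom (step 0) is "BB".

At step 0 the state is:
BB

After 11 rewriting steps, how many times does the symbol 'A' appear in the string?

0) BB
1) ABAB
2) ABABABAB
3) ABABABABABABABAB
4) ABABABABABABABABABABABABABABABAB
5) ABABABABABABABABABABABABABABABABABABABABABABABABABABABABABABABAB
6) ABABABABABABABABABABABABABABABABABABABABABABABABABABABABAB…ABABABABABABABABABABABABABABABABABABABABABABABABABABABABAB  (len 128)
7) ABABABABABABABABABABABABABABABABABABABABABABABABABABABABAB…ABABABABABABABABABABABABABABABABABABABABABABABABABABABABAB  (len 256)
8) ABABABABABABABABABABABABABABABABABABABABABABABABABABABABAB…ABABABABABABABABABABABABABABABABABABABABABABABABABABABABAB  (len 512)
9) ABABABABABABABABABABABABABABABABABABABABABABABABABABABABAB…ABABABABABABABABABABABABABABABABABABABABABABABABABABABABAB  (len 1024)
10) ABABABABABABABABABABABABABABABABABABABABABABABABABABABABAB…ABABABABABABABABABABABABABABABABABABABABABABABABABABABABAB  (len 2048)
11) ABABABABABABABABABABABABABABABABABABABABABABABABABABABABAB…ABABABABABABABABABABABABABABABABABABABABABABABABABABABABAB  (len 4096)

2048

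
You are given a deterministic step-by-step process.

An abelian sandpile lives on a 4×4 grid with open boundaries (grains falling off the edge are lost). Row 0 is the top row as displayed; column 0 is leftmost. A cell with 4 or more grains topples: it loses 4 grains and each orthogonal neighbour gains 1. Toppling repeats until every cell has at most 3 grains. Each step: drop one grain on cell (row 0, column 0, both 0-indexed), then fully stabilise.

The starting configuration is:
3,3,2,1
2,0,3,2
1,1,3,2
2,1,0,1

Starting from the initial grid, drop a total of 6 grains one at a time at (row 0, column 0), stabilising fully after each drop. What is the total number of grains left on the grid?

[0] 3,3,2,1
2,0,3,2
1,1,3,2
2,1,0,1
[1] 1,0,3,1
3,1,3,2
1,1,3,2
2,1,0,1
[2] 2,0,3,1
3,1,3,2
1,1,3,2
2,1,0,1
[3] 3,0,3,1
3,1,3,2
1,1,3,2
2,1,0,1
[4] 1,1,3,1
0,2,3,2
2,1,3,2
2,1,0,1
[5] 2,1,3,1
0,2,3,2
2,1,3,2
2,1,0,1
[6] 3,1,3,1
0,2,3,2
2,1,3,2
2,1,0,1

27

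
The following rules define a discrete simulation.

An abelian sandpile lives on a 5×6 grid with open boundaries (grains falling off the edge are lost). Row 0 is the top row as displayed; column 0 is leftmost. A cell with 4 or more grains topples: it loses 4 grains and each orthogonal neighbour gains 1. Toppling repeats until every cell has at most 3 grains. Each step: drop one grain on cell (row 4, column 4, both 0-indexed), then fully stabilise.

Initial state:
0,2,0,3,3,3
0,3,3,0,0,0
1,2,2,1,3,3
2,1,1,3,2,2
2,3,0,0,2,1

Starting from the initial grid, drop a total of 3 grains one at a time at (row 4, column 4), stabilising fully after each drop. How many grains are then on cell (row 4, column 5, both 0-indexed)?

t=0: 0,2,0,3,3,3
0,3,3,0,0,0
1,2,2,1,3,3
2,1,1,3,2,2
2,3,0,0,2,1
t=1: 0,2,0,3,3,3
0,3,3,0,0,0
1,2,2,1,3,3
2,1,1,3,2,2
2,3,0,0,3,1
t=2: 0,2,0,3,3,3
0,3,3,0,0,0
1,2,2,1,3,3
2,1,1,3,3,2
2,3,0,1,0,2
t=3: 0,2,0,3,3,3
0,3,3,0,0,0
1,2,2,1,3,3
2,1,1,3,3,2
2,3,0,1,1,2

2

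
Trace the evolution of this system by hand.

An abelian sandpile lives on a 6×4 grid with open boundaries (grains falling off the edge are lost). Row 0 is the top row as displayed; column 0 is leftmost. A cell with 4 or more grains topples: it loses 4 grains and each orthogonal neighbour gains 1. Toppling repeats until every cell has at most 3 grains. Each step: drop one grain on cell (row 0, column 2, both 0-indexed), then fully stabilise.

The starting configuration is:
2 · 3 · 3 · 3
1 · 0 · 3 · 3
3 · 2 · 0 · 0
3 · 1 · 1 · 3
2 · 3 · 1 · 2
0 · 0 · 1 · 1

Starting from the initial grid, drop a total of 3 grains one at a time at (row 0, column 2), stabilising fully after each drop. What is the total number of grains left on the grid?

t=0: 2 · 3 · 3 · 3
1 · 0 · 3 · 3
3 · 2 · 0 · 0
3 · 1 · 1 · 3
2 · 3 · 1 · 2
0 · 0 · 1 · 1
t=1: 3 · 0 · 3 · 1
1 · 2 · 1 · 1
3 · 2 · 1 · 1
3 · 1 · 1 · 3
2 · 3 · 1 · 2
0 · 0 · 1 · 1
t=2: 3 · 1 · 0 · 2
1 · 2 · 2 · 1
3 · 2 · 1 · 1
3 · 1 · 1 · 3
2 · 3 · 1 · 2
0 · 0 · 1 · 1
t=3: 3 · 1 · 1 · 2
1 · 2 · 2 · 1
3 · 2 · 1 · 1
3 · 1 · 1 · 3
2 · 3 · 1 · 2
0 · 0 · 1 · 1

38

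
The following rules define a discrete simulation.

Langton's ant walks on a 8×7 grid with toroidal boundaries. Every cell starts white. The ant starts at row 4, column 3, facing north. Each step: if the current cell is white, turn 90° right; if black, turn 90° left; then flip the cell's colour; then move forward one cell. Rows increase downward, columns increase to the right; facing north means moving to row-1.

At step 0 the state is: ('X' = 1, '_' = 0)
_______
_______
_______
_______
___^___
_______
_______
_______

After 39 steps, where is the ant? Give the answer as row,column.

gen 0: _______
_______
_______
_______
___^___
_______
_______
_______
gen 1: _______
_______
_______
_______
___X>__
_______
_______
_______
gen 2: _______
_______
_______
_______
___XX__
____v__
_______
_______
gen 3: _______
_______
_______
_______
___XX__
___<X__
_______
_______
gen 4: _______
_______
_______
_______
___^X__
___XX__
_______
_______
gen 5: _______
_______
_______
_______
__<_X__
___XX__
_______
_______
gen 6: _______
_______
_______
__^____
__X_X__
___XX__
_______
_______
gen 7: _______
_______
_______
__X>___
__X_X__
___XX__
_______
_______
gen 8: _______
_______
_______
__XX___
__XvX__
___XX__
_______
_______
gen 9: _______
_______
_______
__XX___
__<XX__
___XX__
_______
_______
gen 10: _______
_______
_______
__XX___
___XX__
__vXX__
_______
_______
gen 11: _______
_______
_______
__XX___
___XX__
_<XXX__
_______
_______
gen 12: _______
_______
_______
__XX___
_^_XX__
_XXXX__
_______
_______
gen 13: _______
_______
_______
__XX___
_X>XX__
_XXXX__
_______
_______
gen 14: _______
_______
_______
__XX___
_XXXX__
_XvXX__
_______
_______
gen 15: _______
_______
_______
__XX___
_XXXX__
_X_>X__
_______
_______
gen 16: _______
_______
_______
__XX___
_XX^X__
_X__X__
_______
_______
gen 17: _______
_______
_______
__XX___
_X<_X__
_X__X__
_______
_______
gen 18: _______
_______
_______
__XX___
_X__X__
_Xv_X__
_______
_______
gen 19: _______
_______
_______
__XX___
_X__X__
_<X_X__
_______
_______
gen 20: _______
_______
_______
__XX___
_X__X__
__X_X__
_v_____
_______
gen 21: _______
_______
_______
__XX___
_X__X__
__X_X__
<X_____
_______
gen 22: _______
_______
_______
__XX___
_X__X__
^_X_X__
XX_____
_______
gen 23: _______
_______
_______
__XX___
_X__X__
X>X_X__
XX_____
_______
gen 24: _______
_______
_______
__XX___
_X__X__
XXX_X__
Xv_____
_______
gen 25: _______
_______
_______
__XX___
_X__X__
XXX_X__
X_>____
_______
gen 26: _______
_______
_______
__XX___
_X__X__
XXX_X__
X_X____
__v____
gen 27: _______
_______
_______
__XX___
_X__X__
XXX_X__
X_X____
_<X____
gen 28: _______
_______
_______
__XX___
_X__X__
XXX_X__
X^X____
_XX____
gen 29: _______
_______
_______
__XX___
_X__X__
XXX_X__
XX>____
_XX____
gen 30: _______
_______
_______
__XX___
_X__X__
XX^_X__
XX_____
_XX____
gen 31: _______
_______
_______
__XX___
_X__X__
X<__X__
XX_____
_XX____
gen 32: _______
_______
_______
__XX___
_X__X__
X___X__
Xv_____
_XX____
gen 33: _______
_______
_______
__XX___
_X__X__
X___X__
X_>____
_XX____
gen 34: _______
_______
_______
__XX___
_X__X__
X___X__
X_X____
_Xv____
gen 35: _______
_______
_______
__XX___
_X__X__
X___X__
X_X____
_X_>___
gen 36: ___v___
_______
_______
__XX___
_X__X__
X___X__
X_X____
_X_X___
gen 37: __<X___
_______
_______
__XX___
_X__X__
X___X__
X_X____
_X_X___
gen 38: __XX___
_______
_______
__XX___
_X__X__
X___X__
X_X____
_X^X___
gen 39: __XX___
_______
_______
__XX___
_X__X__
X___X__
X_X____
_XX>___

7,3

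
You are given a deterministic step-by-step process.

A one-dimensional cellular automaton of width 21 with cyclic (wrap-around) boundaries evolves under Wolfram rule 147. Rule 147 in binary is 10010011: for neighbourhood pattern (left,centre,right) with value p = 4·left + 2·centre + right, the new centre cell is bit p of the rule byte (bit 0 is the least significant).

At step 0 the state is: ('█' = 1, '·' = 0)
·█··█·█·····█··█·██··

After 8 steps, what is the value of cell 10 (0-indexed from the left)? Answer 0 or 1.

1

0) ·█··█·█·····█··█·██··
1) █·██···█████·██····██
2) ····███·███····████·█
3) ████·█···█·████·██···
4) ·██···███···██····███
5) ···███·█·███··████·█·
6) ███·█·····█·██·██···█
7) ██···█████·······███·
8) ··███·███·███████·█··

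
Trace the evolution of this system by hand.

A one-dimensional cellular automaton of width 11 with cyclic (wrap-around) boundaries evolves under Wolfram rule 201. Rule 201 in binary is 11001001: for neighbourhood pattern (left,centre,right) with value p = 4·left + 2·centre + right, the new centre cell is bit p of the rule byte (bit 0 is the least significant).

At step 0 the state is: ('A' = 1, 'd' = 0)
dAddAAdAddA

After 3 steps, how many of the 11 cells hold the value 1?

9

step 0: dAddAAdAddA
step 1: ddddAAddddd
step 2: AAAdAAdAAAA
step 3: AAAdAAdAAAA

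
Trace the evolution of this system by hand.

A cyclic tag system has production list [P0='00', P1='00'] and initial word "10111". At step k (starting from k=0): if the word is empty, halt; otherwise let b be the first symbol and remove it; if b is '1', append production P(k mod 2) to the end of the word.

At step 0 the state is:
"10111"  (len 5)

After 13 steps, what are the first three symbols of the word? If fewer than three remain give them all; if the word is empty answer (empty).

(empty)

gen 0: "10111"  (len 5)
gen 1: "011100"  (len 6)
gen 2: "11100"  (len 5)
gen 3: "110000"  (len 6)
gen 4: "1000000"  (len 7)
gen 5: "00000000"  (len 8)
gen 6: "0000000"  (len 7)
gen 7: "000000"  (len 6)
gen 8: "00000"  (len 5)
gen 9: "0000"  (len 4)
gen 10: "000"  (len 3)
gen 11: "00"  (len 2)
gen 12: "0"  (len 1)
gen 13: (halted — word empty)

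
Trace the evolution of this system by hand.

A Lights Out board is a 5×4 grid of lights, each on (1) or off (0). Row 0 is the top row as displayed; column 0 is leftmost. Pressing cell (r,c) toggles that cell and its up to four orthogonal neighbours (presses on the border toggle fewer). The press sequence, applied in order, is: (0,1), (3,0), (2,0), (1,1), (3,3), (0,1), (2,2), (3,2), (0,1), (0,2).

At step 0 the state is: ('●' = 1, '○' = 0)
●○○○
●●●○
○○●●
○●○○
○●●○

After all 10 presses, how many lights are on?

12

gen 0: ●○○○
●●●○
○○●●
○●○○
○●●○
gen 1: ○●●○
●○●○
○○●●
○●○○
○●●○
gen 2: ○●●○
●○●○
●○●●
●○○○
●●●○
gen 3: ○●●○
○○●○
○●●●
○○○○
●●●○
gen 4: ○○●○
●●○○
○○●●
○○○○
●●●○
gen 5: ○○●○
●●○○
○○●○
○○●●
●●●●
gen 6: ●●○○
●○○○
○○●○
○○●●
●●●●
gen 7: ●●○○
●○●○
○●○●
○○○●
●●●●
gen 8: ●●○○
●○●○
○●●●
○●●○
●●○●
gen 9: ○○●○
●●●○
○●●●
○●●○
●●○●
gen 10: ○●○●
●●○○
○●●●
○●●○
●●○●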